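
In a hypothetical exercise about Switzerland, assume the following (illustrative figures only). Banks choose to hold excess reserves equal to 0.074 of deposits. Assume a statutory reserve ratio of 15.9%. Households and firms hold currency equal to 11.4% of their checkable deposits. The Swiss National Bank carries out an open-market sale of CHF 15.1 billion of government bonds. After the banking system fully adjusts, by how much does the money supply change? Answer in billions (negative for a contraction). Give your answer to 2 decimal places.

-48.48 billion

The money multiplier is m = (1 + c) / (rr + e + c) = (1 + 0.114) / (0.159 + 0.074 + 0.114) ≈ 3.21037.
The sale removes 15.1 billion of base, so ΔM = m × ΔMB = 3.21037 × (−15.1) ≈ -48.4766 billion.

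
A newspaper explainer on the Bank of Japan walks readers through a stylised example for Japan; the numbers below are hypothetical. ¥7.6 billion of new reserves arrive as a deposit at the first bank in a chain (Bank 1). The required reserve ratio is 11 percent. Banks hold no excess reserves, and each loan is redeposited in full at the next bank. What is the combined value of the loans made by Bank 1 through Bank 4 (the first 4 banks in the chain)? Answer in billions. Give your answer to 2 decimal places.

¥22.91 billion

Bank i lends (1 − rr)^i of the original deposit: Bank 1 lends 7.6·0.8900 = 6.7640, Bank 2 lends 7.6·0.8900² ≈ 6.0200, and so on.
Summing a geometric series: total = 7.6·[0.8900·(1 − 0.8900^4) / (1 − 0.8900)] ≈ 22.9101 billion.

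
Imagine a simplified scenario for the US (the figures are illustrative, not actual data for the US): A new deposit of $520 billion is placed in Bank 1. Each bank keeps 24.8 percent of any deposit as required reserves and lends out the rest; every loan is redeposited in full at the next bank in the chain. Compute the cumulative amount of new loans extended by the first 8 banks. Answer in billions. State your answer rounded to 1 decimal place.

Bank i lends (1 − rr)^i of the original deposit: Bank 1 lends 520·0.7520 = 391.0400, Bank 2 lends 520·0.7520² ≈ 294.0621, and so on.
Summing a geometric series: total = 520·[0.7520·(1 − 0.7520^8) / (1 − 0.7520)] ≈ 1415.5196 billion.

$1415.5 billion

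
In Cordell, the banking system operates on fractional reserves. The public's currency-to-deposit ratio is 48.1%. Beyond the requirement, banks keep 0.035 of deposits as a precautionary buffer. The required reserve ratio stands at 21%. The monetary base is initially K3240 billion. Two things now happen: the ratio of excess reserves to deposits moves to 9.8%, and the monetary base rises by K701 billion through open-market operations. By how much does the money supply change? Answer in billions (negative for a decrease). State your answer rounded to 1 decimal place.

K788.1 billion

Before: m₁ = (1 + 0.481) / (0.21 + 0.035 + 0.481) ≈ 2.039945, MB₁ = 3240, so M₁ = 2.039945 × 3240 = 6609.4218 billion.
After: m₂ = (1 + 0.481) / (0.21 + 0.098 + 0.481) ≈ 1.877060, MB₂ = 3240 + 701 = 3941, so M₂ = 1.877060 × 3941 ≈ 7397.4935 billion.
ΔM = M₂ − M₁ = 7397.4935 − 6609.4218 = 788.0717 billion.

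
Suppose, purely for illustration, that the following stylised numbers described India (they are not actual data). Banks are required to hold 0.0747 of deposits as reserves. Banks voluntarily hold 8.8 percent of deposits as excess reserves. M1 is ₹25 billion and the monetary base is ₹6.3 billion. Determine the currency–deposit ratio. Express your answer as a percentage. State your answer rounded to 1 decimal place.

Using m = M/MB = 25/6.3 ≈ 3.968254. From m = (1 + c)/(c + rr + e), rearranging gives 1 + c = m·(c + rr + e), so c·(1 − m) = m·(rr + e) − 1.
Hence c = [m·(rr + e) − 1]/(1 − m) = [3.968254 × (0.0747 + 0.088) − 1] / (1 − 3.968254) ≈ 0.119385.

11.9%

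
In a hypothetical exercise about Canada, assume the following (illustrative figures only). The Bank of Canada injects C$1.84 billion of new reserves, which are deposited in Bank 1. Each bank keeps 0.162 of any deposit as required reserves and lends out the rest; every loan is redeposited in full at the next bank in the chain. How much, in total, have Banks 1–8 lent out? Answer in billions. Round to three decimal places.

Bank i lends (1 − rr)^i of the original deposit: Bank 1 lends 1.84·0.8380 ≈ 1.5419, Bank 2 lends 1.84·0.8380² ≈ 1.2921, and so on.
Summing a geometric series: total = 1.84·[0.8380·(1 − 0.8380^8) / (1 − 0.8380)] ≈ 7.2033 billion.

C$7.203 billion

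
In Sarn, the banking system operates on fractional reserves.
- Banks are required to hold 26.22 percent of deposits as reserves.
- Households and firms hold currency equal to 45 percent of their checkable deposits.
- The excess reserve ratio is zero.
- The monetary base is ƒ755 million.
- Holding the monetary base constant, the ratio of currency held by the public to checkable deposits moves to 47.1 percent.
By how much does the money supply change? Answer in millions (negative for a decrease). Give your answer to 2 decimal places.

-22.40 million

Initially m₁ = (1 + 0.45) / (0.2622 + 0.45) ≈ 2.035945, so M₁ = 2.035945 × 755 ≈ 1537.1385 million.
After the change m₂ = (1 + 0.471) / (0.2622 + 0.471) ≈ 2.006274, so M₂ = 2.006274 × 755 ≈ 1514.7369 million.
ΔM = M₂ − M₁ = 1514.7369 − 1537.1385 = -22.4016 million.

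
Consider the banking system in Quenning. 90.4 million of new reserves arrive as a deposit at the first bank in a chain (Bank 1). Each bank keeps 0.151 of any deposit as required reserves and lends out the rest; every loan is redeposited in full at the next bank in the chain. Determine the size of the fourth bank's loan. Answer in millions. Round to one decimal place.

47.0 million

Each bank lends a fraction (1 − rr) = 0.8490 of the deposit it receives, so Bank 4 receives 90.4·0.8490^3 and lends 90.4·0.8490^4 ≈ 46.9677 million.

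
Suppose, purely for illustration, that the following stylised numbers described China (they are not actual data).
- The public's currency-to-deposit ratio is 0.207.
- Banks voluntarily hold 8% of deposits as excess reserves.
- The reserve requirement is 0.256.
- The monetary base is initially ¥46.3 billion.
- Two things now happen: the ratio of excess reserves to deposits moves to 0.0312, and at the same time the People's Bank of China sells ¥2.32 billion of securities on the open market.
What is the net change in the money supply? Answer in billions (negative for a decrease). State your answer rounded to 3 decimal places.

¥4.496 billion

Before: m₁ = (1 + 0.207) / (0.256 + 0.08 + 0.207) ≈ 2.222836, MB₁ = 46.3, so M₁ = 2.222836 × 46.3 ≈ 102.9173 billion.
After: m₂ = (1 + 0.207) / (0.256 + 0.0312 + 0.207) ≈ 2.442331, MB₂ = 46.3 − 2.32 = 43.98, so M₂ = 2.442331 × 43.98 ≈ 107.4137 billion.
ΔM = M₂ − M₁ = 107.4137 − 102.9173 = 4.4964 billion.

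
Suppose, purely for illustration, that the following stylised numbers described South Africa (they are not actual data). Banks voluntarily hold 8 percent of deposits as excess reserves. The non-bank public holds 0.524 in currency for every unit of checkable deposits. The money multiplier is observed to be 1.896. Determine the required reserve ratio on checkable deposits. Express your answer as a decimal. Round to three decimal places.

Using m = 1.896. Since m = (1 + c)/(c + rr + e), the denominator satisfies c + rr + e = (1 + c)/m = (1 + 0.524) / 1.896 ≈ 0.803797.
With c = 0.524 and e = 0.08, the required reserve ratio on checkable deposits is 0.803797 − 0.524 − 0.08 = 0.199797.

0.200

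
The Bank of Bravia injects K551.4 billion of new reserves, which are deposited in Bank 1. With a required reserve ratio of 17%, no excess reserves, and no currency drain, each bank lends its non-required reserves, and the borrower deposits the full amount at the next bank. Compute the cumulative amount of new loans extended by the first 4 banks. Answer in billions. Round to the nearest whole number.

K1414 billion

Bank i lends (1 − rr)^i of the original deposit: Bank 1 lends 551.4·0.8300 = 457.6620, Bank 2 lends 551.4·0.8300² ≈ 379.8595, and so on.
Summing a geometric series: total = 551.4·[0.8300·(1 − 0.8300^4) / (1 − 0.8300)] ≈ 1414.4900 billion.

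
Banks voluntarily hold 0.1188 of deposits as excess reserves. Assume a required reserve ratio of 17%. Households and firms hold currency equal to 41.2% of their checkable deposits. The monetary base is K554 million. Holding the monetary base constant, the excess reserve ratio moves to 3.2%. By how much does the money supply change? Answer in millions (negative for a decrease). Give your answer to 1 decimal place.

Initially m₁ = (1 + 0.412) / (0.17 + 0.1188 + 0.412) ≈ 2.01484, so M₁ = 2.01484 × 554 ≈ 1116.2214 million.
After the change m₂ = (1 + 0.412) / (0.17 + 0.032 + 0.412) ≈ 2.29967, so M₂ = 2.29967 × 554 ≈ 1274.0172 million.
ΔM = M₂ − M₁ = 1274.0172 − 1116.2214 = 157.7958 million.

K157.8 million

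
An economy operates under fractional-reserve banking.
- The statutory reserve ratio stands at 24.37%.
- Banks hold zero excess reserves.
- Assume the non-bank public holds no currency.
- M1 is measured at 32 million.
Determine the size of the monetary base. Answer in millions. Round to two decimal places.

7.80 million

With no currency drain and no excess reserves, the money multiplier is m = 1/rr = 1/0.2437 ≈ 4.10341.
The monetary base is MB = M / m = 32 / 4.10341 ≈ 7.7984 million.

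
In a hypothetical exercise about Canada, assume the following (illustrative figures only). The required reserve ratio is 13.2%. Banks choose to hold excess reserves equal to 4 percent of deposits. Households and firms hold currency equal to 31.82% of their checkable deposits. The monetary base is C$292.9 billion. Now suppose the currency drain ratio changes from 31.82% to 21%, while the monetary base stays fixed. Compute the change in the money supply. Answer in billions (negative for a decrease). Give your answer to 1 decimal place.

C$140.1 billion

Initially m₁ = (1 + 0.3182) / (0.132 + 0.04 + 0.3182) ≈ 2.68911, so M₁ = 2.68911 × 292.9 ≈ 787.6403 billion.
After the change m₂ = (1 + 0.21) / (0.132 + 0.04 + 0.21) ≈ 3.16754, so M₂ = 3.16754 × 292.9 ≈ 927.7725 billion.
ΔM = M₂ − M₁ = 927.7725 − 787.6403 = 140.1322 billion.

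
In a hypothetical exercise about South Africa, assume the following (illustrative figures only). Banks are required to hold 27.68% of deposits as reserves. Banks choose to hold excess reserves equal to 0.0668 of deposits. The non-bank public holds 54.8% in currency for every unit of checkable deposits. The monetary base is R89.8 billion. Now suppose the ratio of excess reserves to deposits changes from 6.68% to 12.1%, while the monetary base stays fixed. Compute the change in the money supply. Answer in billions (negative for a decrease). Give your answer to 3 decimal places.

-8.935 billion

Initially m₁ = (1 + 0.548) / (0.2768 + 0.0668 + 0.548) ≈ 1.736205, so M₁ = 1.736205 × 89.8 ≈ 155.9112 billion.
After the change m₂ = (1 + 0.548) / (0.2768 + 0.121 + 0.548) ≈ 1.636710, so M₂ = 1.636710 × 89.8 ≈ 146.9766 billion.
ΔM = M₂ − M₁ = 146.9766 − 155.9112 = -8.9346 billion.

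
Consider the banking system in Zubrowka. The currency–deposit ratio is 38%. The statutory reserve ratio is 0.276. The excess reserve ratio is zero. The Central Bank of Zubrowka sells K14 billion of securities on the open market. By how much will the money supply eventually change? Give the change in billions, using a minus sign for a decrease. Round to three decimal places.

The money multiplier is m = (1 + c) / (rr + c) = (1 + 0.38) / (0.276 + 0.38) ≈ 2.103659.
The sale removes 14 billion of base, so ΔM = m × ΔMB = 2.103659 × (−14) ≈ -29.4512 billion.

-29.451 billion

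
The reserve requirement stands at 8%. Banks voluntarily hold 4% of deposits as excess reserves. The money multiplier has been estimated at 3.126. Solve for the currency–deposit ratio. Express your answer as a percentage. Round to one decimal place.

Using m = 3.126. From m = (1 + c)/(c + rr + e), rearranging gives 1 + c = m·(c + rr + e), so c·(1 − m) = m·(rr + e) − 1.
Hence c = [m·(rr + e) − 1]/(1 − m) = [3.126 × (0.08 + 0.04) − 1] / (1 − 3.126) ≈ 0.293923.

29.4%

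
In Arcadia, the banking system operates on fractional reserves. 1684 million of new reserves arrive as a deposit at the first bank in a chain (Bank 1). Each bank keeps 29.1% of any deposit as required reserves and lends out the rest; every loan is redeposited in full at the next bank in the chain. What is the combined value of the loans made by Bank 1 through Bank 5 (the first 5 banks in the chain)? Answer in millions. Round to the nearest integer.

3368 million

Bank i lends (1 − rr)^i of the original deposit: Bank 1 lends 1684·0.7090 = 1193.9560, Bank 2 lends 1684·0.7090² ≈ 846.5148, and so on.
Summing a geometric series: total = 1684·[0.7090·(1 − 0.7090^5) / (1 − 0.7090)] ≈ 3367.8753 million.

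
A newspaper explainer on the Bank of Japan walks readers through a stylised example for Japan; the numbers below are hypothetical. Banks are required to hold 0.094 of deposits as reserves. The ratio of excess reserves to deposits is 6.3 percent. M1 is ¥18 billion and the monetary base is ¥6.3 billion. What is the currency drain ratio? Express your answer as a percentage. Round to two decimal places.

Using m = M/MB = 18/6.3 ≈ 2.857143. From m = (1 + c)/(c + rr + e), rearranging gives 1 + c = m·(c + rr + e), so c·(1 − m) = m·(rr + e) − 1.
Hence c = [m·(rr + e) − 1]/(1 − m) = [2.857143 × (0.094 + 0.063) − 1] / (1 − 2.857143) ≈ 0.296923.

29.69%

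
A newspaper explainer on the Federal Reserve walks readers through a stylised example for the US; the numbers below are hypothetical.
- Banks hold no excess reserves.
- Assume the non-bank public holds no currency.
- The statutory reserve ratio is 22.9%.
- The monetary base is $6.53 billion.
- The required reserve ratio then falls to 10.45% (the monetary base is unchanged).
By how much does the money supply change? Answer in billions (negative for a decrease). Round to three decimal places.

Initially m₁ = 1 / (0.229) ≈ 4.36681, so M₁ = 4.36681 × 6.53 ≈ 28.5153 billion.
After the change m₂ = 1 / (0.1045) ≈ 9.56938, so M₂ = 9.56938 × 6.53 ≈ 62.4881 billion.
ΔM = M₂ − M₁ = 62.4881 − 28.5153 = 33.9728 billion.

$33.973 billion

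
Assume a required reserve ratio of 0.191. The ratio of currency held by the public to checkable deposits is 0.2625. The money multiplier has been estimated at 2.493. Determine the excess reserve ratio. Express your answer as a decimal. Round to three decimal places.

0.053

Using m = 2.493. Since m = (1 + c)/(c + rr + e), the denominator satisfies c + rr + e = (1 + c)/m = (1 + 0.2625) / 2.493 ≈ 0.506418.
With c = 0.2625 and rr = 0.191, the excess reserve ratio is 0.506418 − 0.2625 − 0.191 = 0.052918.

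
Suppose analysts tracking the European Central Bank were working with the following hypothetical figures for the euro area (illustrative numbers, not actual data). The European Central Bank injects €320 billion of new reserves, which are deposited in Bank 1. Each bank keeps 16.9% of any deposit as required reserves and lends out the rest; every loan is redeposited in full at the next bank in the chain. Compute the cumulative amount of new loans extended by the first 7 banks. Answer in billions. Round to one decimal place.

€1142.9 billion

Bank i lends (1 − rr)^i of the original deposit: Bank 1 lends 320·0.8310 = 265.9200, Bank 2 lends 320·0.8310² ≈ 220.9795, and so on.
Summing a geometric series: total = 320·[0.8310·(1 − 0.8310^7) / (1 − 0.8310)] ≈ 1142.8937 billion.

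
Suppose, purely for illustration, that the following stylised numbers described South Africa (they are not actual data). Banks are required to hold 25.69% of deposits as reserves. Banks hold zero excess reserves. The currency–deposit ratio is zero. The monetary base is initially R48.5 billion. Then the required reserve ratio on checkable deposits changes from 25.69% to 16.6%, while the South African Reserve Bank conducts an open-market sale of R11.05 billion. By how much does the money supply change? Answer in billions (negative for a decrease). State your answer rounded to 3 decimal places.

Before: m₁ = 1 / (0.2569) ≈ 3.892565, MB₁ = 48.5, so M₁ = 3.892565 × 48.5 ≈ 188.7894 billion.
After: m₂ = 1 / (0.166) ≈ 6.024096, MB₂ = 48.5 − 11.05 = 37.45, so M₂ = 6.024096 × 37.45 ≈ 225.6024 billion.
ΔM = M₂ − M₁ = 225.6024 − 188.7894 = 36.813 billion.

R36.813 billion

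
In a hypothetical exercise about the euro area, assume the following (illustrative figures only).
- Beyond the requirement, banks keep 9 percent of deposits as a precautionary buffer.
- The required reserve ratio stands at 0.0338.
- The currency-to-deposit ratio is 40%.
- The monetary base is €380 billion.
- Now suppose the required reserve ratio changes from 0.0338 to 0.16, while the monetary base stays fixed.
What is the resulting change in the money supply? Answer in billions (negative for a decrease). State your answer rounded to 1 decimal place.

-197.2 billion

Initially m₁ = (1 + 0.4) / (0.0338 + 0.09 + 0.4) ≈ 2.67278, so M₁ = 2.67278 × 380 = 1015.6564 billion.
After the change m₂ = (1 + 0.4) / (0.16 + 0.09 + 0.4) ≈ 2.15385, so M₂ = 2.15385 × 380 = 818.463 billion.
ΔM = M₂ − M₁ = 818.463 − 1015.6564 = -197.1934 billion.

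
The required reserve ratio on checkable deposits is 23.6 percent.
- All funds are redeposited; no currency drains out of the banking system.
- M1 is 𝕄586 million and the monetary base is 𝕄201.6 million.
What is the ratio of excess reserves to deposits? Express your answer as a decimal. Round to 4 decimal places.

0.1080

Using m = M/MB = 586/201.6 ≈ 2.906746. Since m = (1 + c)/(c + rr + e), the denominator satisfies c + rr + e = (1 + c)/m = (1 + 0) / 2.906746 ≈ 0.344027.
With c = 0 and rr = 0.236, the ratio of excess reserves to deposits is 0.344027 − 0 − 0.236 = 0.108027.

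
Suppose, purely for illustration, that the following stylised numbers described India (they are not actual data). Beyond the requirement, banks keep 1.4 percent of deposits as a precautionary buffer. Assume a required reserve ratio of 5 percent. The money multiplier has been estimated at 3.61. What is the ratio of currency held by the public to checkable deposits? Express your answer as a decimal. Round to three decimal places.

0.295

Using m = 3.61. From m = (1 + c)/(c + rr + e), rearranging gives 1 + c = m·(c + rr + e), so c·(1 − m) = m·(rr + e) − 1.
Hence c = [m·(rr + e) − 1]/(1 − m) = [3.61 × (0.05 + 0.014) − 1] / (1 − 3.61) ≈ 0.294621.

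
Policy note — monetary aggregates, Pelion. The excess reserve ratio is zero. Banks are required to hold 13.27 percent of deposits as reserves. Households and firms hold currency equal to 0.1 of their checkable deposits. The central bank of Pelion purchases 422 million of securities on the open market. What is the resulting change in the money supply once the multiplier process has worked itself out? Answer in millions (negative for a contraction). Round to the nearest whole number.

The money multiplier is m = (1 + c) / (rr + c) = (1 + 0.1) / (0.1327 + 0.1) ≈ 4.7271.
The purchase adds 422 million of base, so ΔM = m × ΔMB = 4.7271 × (+422) = 1994.8362 million.

1995 million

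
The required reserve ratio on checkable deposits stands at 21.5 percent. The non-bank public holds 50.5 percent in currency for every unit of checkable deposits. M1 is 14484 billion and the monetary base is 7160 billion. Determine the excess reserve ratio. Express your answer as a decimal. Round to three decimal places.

Using m = M/MB = 14484/7160 ≈ 2.022905. Since m = (1 + c)/(c + rr + e), the denominator satisfies c + rr + e = (1 + c)/m = (1 + 0.505) / 2.022905 ≈ 0.743980.
With c = 0.505 and rr = 0.215, the excess reserve ratio is 0.743980 − 0.505 − 0.215 = 0.02398.

0.024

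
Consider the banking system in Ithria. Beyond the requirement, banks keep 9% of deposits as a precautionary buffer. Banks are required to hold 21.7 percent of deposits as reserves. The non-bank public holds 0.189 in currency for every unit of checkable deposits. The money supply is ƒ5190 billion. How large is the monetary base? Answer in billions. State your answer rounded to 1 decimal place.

The money multiplier is m = (1 + c) / (rr + e + c) = (1 + 0.189) / (0.217 + 0.09 + 0.189) ≈ 2.397177.
MB = M / m = 5190 / 2.397177 ≈ 2165.0466 billion.

ƒ2165.0 billion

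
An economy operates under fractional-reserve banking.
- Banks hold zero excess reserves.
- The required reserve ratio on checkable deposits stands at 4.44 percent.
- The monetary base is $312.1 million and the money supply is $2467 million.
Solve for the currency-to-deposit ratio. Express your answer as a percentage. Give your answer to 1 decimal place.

Using m = M/MB = 2467/312.1 ≈ 7.904518. From m = (1 + c)/(c + rr + e), rearranging gives 1 + c = m·(c + rr + e), so c·(1 − m) = m·(rr + e) − 1.
Hence c = [m·(rr + e) − 1]/(1 − m) = [7.904518 × (0.0444 + 0) − 1] / (1 − 7.904518) ≈ 0.094002.

9.4%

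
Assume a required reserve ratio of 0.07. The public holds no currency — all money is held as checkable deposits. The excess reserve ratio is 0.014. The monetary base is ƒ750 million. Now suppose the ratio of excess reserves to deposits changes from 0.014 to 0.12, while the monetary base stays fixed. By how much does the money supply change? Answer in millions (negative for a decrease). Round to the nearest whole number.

Initially m₁ = 1 / (0.07 + 0.014) ≈ 11.9048, so M₁ = 11.9048 × 750 = 8928.6 million.
After the change m₂ = 1 / (0.07 + 0.12) ≈ 5.2632, so M₂ = 5.2632 × 750 = 3947.4 million.
ΔM = M₂ − M₁ = 3947.4 − 8928.6 = -4981.2 million.

-4981 million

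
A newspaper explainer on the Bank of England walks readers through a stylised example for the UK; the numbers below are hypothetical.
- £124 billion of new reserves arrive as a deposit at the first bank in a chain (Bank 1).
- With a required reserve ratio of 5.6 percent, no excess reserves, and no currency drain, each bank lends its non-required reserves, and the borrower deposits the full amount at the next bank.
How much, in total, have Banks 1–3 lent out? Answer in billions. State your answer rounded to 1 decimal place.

£331.9 billion

Bank i lends (1 − rr)^i of the original deposit: Bank 1 lends 124·0.9440 = 117.0560, Bank 2 lends 124·0.9440² ≈ 110.5009, and so on.
Summing a geometric series: total = 124·[0.9440·(1 − 0.9440^3) / (1 − 0.9440)] ≈ 331.8697 billion.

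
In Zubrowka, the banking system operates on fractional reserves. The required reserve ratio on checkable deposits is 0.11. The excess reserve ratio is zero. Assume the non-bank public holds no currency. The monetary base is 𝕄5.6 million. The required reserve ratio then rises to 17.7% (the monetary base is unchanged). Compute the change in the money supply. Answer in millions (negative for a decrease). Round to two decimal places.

Initially m₁ = 1 / (0.11) ≈ 9.0909, so M₁ = 9.0909 × 5.6 ≈ 50.909 million.
After the change m₂ = 1 / (0.177) ≈ 5.6497, so M₂ = 5.6497 × 5.6 ≈ 31.6383 million.
ΔM = M₂ − M₁ = 31.6383 − 50.909 = -19.2707 million.

-19.27 million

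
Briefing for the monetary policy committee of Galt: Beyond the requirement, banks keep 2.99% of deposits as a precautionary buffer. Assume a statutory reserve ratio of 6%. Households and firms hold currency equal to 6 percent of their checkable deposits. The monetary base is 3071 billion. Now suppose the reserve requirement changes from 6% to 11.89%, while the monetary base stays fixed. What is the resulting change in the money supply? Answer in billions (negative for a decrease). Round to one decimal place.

Initially m₁ = (1 + 0.06) / (0.06 + 0.0299 + 0.06) ≈ 7.071381, so M₁ = 7.071381 × 3071 ≈ 21716.2111 billion.
After the change m₂ = (1 + 0.06) / (0.1189 + 0.0299 + 0.06) ≈ 5.076628, so M₂ = 5.076628 × 3071 ≈ 15590.3246 billion.
ΔM = M₂ − M₁ = 15590.3246 − 21716.2111 = -6125.8865 billion.

-6125.9 billion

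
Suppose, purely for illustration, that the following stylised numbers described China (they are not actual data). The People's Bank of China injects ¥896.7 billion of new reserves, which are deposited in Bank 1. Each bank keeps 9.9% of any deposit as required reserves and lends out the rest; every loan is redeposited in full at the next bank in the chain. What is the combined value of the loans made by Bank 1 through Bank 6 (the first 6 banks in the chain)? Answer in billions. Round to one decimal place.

¥3794.9 billion

Bank i lends (1 − rr)^i of the original deposit: Bank 1 lends 896.7·0.9010 = 807.9267, Bank 2 lends 896.7·0.9010² ≈ 727.9420, and so on.
Summing a geometric series: total = 896.7·[0.9010·(1 − 0.9010^6) / (1 − 0.9010)] ≈ 3794.8579 billion.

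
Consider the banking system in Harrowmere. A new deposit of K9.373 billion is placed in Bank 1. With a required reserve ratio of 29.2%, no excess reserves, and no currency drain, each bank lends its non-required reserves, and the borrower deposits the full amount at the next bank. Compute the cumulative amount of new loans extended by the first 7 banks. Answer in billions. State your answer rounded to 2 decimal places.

K20.70 billion

Bank i lends (1 − rr)^i of the original deposit: Bank 1 lends 9.373·0.7080 ≈ 6.6361, Bank 2 lends 9.373·0.7080² ≈ 4.6983, and so on.
Summing a geometric series: total = 9.373·[0.7080·(1 − 0.7080^7) / (1 − 0.7080)] ≈ 20.6997 billion.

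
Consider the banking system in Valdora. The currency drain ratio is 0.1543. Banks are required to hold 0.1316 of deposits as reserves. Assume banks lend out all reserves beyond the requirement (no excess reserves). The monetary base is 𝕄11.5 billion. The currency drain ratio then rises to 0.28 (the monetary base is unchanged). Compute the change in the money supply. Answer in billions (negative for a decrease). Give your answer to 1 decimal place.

-10.7 billion

Initially m₁ = (1 + 0.1543) / (0.1316 + 0.1543) ≈ 4.0374, so M₁ = 4.0374 × 11.5 = 46.4301 billion.
After the change m₂ = (1 + 0.28) / (0.1316 + 0.28) ≈ 3.1098, so M₂ = 3.1098 × 11.5 = 35.7627 billion.
ΔM = M₂ − M₁ = 35.7627 − 46.4301 = -10.6674 billion.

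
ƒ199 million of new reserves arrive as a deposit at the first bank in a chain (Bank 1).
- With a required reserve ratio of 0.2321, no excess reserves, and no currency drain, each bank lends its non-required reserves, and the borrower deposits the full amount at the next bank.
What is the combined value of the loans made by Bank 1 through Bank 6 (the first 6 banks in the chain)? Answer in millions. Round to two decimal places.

Bank i lends (1 − rr)^i of the original deposit: Bank 1 lends 199·0.7679 = 152.8121, Bank 2 lends 199·0.7679² ≈ 117.3444, and so on.
Summing a geometric series: total = 199·[0.7679·(1 − 0.7679^6) / (1 − 0.7679)] ≈ 523.3963 million.

ƒ523.40 million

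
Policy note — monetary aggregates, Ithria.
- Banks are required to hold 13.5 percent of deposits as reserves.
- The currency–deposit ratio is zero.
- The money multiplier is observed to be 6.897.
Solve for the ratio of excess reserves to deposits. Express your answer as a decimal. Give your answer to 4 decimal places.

Using m = 6.897. Since m = (1 + c)/(c + rr + e), the denominator satisfies c + rr + e = (1 + c)/m = (1 + 0) / 6.897 ≈ 0.144991.
With c = 0 and rr = 0.135, the ratio of excess reserves to deposits is 0.144991 − 0 − 0.135 = 0.009991.

0.0100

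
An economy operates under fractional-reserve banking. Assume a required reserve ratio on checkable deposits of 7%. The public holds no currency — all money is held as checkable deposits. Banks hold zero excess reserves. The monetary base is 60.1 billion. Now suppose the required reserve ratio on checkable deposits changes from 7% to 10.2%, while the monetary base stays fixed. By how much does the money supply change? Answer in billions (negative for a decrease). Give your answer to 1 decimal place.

-269.4 billion

Initially m₁ = 1 / (0.07) ≈ 14.2857, so M₁ = 14.2857 × 60.1 ≈ 858.5706 billion.
After the change m₂ = 1 / (0.102) ≈ 9.8039, so M₂ = 9.8039 × 60.1 ≈ 589.2144 billion.
ΔM = M₂ − M₁ = 589.2144 − 858.5706 = -269.3562 billion.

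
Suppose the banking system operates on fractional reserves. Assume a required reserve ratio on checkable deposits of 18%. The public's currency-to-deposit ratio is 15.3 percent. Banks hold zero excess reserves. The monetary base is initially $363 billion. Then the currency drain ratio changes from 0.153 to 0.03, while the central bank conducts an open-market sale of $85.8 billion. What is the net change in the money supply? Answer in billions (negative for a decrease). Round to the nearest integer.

Before: m₁ = (1 + 0.153) / (0.18 + 0.153) ≈ 3.4625, MB₁ = 363, so M₁ = 3.4625 × 363 = 1256.8875 billion.
After: m₂ = (1 + 0.03) / (0.18 + 0.03) ≈ 4.9048, MB₂ = 363 − 85.8 = 277.2, so M₂ = 4.9048 × 277.2 ≈ 1359.6106 billion.
ΔM = M₂ − M₁ = 1359.6106 − 1256.8875 = 102.7231 billion.

$103 billion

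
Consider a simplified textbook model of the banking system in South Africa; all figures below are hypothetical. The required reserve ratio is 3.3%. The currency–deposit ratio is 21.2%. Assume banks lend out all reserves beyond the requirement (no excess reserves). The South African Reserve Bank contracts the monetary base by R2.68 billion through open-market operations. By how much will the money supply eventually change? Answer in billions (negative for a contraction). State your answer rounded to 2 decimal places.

-13.26 billion

The money multiplier is m = (1 + c) / (rr + c) = (1 + 0.212) / (0.033 + 0.212) ≈ 4.9469.
The sale removes 2.68 billion of base, so ΔM = m × ΔMB = 4.9469 × (−2.68) ≈ -13.2577 billion.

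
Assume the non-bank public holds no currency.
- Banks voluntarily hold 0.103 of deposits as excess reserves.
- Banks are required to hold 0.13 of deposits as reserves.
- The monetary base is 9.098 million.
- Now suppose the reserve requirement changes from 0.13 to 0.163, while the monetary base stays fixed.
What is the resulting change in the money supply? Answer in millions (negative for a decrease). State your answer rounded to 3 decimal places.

Initially m₁ = 1 / (0.13 + 0.103) ≈ 4.29185, so M₁ = 4.29185 × 9.098 ≈ 39.0473 million.
After the change m₂ = 1 / (0.163 + 0.103) ≈ 3.75940, so M₂ = 3.75940 × 9.098 ≈ 34.203 million.
ΔM = M₂ − M₁ = 34.203 − 39.0473 = -4.8443 million.

-4.844 million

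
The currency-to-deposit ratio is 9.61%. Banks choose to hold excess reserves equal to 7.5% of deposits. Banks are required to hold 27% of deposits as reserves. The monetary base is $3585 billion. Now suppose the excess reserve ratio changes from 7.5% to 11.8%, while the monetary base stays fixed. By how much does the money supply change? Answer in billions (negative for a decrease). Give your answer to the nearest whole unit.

Initially m₁ = (1 + 0.0961) / (0.27 + 0.075 + 0.0961) ≈ 2.48492, so M₁ = 2.48492 × 3585 = 8908.4382 billion.
After the change m₂ = (1 + 0.0961) / (0.27 + 0.118 + 0.0961) ≈ 2.26420, so M₂ = 2.26420 × 3585 = 8117.157 billion.
ΔM = M₂ − M₁ = 8117.157 − 8908.4382 = -791.2812 billion.

-791 billion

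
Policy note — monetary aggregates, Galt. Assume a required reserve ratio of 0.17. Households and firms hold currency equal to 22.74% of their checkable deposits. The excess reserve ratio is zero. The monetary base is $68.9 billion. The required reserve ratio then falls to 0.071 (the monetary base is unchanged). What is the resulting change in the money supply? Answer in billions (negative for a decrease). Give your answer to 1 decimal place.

$70.6 billion

Initially m₁ = (1 + 0.2274) / (0.17 + 0.2274) ≈ 3.0886, so M₁ = 3.0886 × 68.9 ≈ 212.8045 billion.
After the change m₂ = (1 + 0.2274) / (0.071 + 0.2274) ≈ 4.1133, so M₂ = 4.1133 × 68.9 ≈ 283.4064 billion.
ΔM = M₂ − M₁ = 283.4064 − 212.8045 = 70.6019 billion.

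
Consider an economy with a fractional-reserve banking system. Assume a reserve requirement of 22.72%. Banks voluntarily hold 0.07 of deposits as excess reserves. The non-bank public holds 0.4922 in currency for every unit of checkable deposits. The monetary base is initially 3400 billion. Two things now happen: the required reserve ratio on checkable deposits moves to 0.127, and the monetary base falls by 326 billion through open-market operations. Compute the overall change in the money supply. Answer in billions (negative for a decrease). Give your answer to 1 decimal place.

Before: m₁ = (1 + 0.4922) / (0.2272 + 0.07 + 0.4922) ≈ 1.890296, MB₁ = 3400, so M₁ = 1.890296 × 3400 = 6427.0064 billion.
After: m₂ = (1 + 0.4922) / (0.127 + 0.07 + 0.4922) ≈ 2.165119, MB₂ = 3400 − 326 = 3074, so M₂ = 2.165119 × 3074 ≈ 6655.5758 billion.
ΔM = M₂ − M₁ = 6655.5758 − 6427.0064 = 228.5694 billion.

228.6 billion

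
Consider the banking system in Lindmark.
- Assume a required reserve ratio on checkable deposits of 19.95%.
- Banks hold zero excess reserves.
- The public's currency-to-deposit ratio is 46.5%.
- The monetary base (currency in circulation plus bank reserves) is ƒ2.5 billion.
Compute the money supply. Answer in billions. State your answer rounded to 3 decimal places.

The money multiplier is m = (1 + c) / (rr + c) = (1 + 0.465) / (0.1995 + 0.465) ≈ 2.20467.
So M = m × MB = 2.20467 × 2.5 ≈ 5.5117 billion.

ƒ5.512 billion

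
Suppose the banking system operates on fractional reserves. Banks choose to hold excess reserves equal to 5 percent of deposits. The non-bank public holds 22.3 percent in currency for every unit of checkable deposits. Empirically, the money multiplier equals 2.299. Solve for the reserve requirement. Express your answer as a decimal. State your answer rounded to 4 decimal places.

Using m = 2.299. Since m = (1 + c)/(c + rr + e), the denominator satisfies c + rr + e = (1 + c)/m = (1 + 0.223) / 2.299 ≈ 0.531970.
With c = 0.223 and e = 0.05, the reserve requirement is 0.531970 − 0.223 − 0.05 = 0.25897.

0.2590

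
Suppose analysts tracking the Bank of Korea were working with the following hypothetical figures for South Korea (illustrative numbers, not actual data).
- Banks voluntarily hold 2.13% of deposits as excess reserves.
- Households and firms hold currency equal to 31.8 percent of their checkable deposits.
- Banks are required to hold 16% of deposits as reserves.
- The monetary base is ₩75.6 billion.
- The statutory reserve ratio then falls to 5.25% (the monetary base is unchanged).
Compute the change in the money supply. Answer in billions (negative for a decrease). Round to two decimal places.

Initially m₁ = (1 + 0.318) / (0.16 + 0.0213 + 0.318) ≈ 2.63970, so M₁ = 2.63970 × 75.6 ≈ 199.5613 billion.
After the change m₂ = (1 + 0.318) / (0.0525 + 0.0213 + 0.318) ≈ 3.36396, so M₂ = 3.36396 × 75.6 ≈ 254.3154 billion.
ΔM = M₂ − M₁ = 254.3154 − 199.5613 = 54.7541 billion.

₩54.75 billion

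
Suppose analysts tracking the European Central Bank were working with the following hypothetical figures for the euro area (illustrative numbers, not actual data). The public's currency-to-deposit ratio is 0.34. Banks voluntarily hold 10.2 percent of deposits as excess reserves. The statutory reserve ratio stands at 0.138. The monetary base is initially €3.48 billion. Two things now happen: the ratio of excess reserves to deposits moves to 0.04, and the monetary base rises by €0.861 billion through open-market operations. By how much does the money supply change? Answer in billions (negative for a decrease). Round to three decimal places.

Before: m₁ = (1 + 0.34) / (0.138 + 0.102 + 0.34) ≈ 2.31034, MB₁ = 3.48, so M₁ = 2.31034 × 3.48 ≈ 8.04 billion.
After: m₂ = (1 + 0.34) / (0.138 + 0.04 + 0.34) ≈ 2.58687, MB₂ = 3.48 + 0.861 = 4.341, so M₂ = 2.58687 × 4.341 ≈ 11.2296 billion.
ΔM = M₂ − M₁ = 11.2296 − 8.04 = 3.1896 billion.

€3.190 billion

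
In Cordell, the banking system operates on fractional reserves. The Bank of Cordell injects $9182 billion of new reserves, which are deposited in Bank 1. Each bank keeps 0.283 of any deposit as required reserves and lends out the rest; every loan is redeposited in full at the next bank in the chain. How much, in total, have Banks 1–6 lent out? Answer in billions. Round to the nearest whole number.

Bank i lends (1 − rr)^i of the original deposit: Bank 1 lends 9182·0.7170 = 6583.4940, Bank 2 lends 9182·0.7170² ≈ 4720.3652, and so on.
Summing a geometric series: total = 9182·[0.7170·(1 − 0.7170^6) / (1 − 0.7170)] ≈ 20102.5176 billion.

$20103 billion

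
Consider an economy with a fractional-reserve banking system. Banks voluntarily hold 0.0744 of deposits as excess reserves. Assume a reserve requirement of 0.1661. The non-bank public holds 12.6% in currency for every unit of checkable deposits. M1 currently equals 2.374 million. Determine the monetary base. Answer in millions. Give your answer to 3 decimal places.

0.773 million

The money multiplier is m = (1 + c) / (rr + e + c) = (1 + 0.126) / (0.1661 + 0.0744 + 0.126) ≈ 3.07231.
MB = M / m = 2.374 / 3.07231 ≈ 0.7727 million.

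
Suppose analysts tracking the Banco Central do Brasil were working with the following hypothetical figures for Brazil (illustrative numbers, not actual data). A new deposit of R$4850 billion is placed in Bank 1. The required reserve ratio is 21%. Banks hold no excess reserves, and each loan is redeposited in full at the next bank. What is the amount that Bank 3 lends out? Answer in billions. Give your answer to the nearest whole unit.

R$2391 billion

Each bank lends a fraction (1 − rr) = 0.7900 of the deposit it receives, so Bank 3 receives 4850·0.7900^2 and lends 4850·0.7900^3 ≈ 2391.2392 billion.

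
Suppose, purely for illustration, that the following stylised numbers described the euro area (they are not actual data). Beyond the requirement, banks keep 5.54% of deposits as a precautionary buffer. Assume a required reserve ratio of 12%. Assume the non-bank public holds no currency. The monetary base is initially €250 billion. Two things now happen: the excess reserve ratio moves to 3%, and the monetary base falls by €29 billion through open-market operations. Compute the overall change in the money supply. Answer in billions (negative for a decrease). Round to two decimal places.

€48.02 billion

Before: m₁ = 1 / (0.12 + 0.0554) ≈ 5.701254, MB₁ = 250, so M₁ = 5.701254 × 250 = 1425.3135 billion.
After: m₂ = 1 / (0.12 + 0.03) ≈ 6.666667, MB₂ = 250 − 29 = 221, so M₂ = 6.666667 × 221 ≈ 1473.3334 billion.
ΔM = M₂ − M₁ = 1473.3334 − 1425.3135 = 48.0199 billion.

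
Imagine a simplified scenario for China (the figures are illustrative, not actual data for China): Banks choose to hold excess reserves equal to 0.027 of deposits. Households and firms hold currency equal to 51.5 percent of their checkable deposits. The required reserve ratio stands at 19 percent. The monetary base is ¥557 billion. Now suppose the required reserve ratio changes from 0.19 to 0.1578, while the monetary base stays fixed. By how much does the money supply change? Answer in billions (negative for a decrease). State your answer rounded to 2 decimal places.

¥53.04 billion

Initially m₁ = (1 + 0.515) / (0.19 + 0.027 + 0.515) ≈ 2.069672, so M₁ = 2.069672 × 557 ≈ 1152.8073 billion.
After the change m₂ = (1 + 0.515) / (0.1578 + 0.027 + 0.515) ≈ 2.164904, so M₂ = 2.164904 × 557 ≈ 1205.8515 billion.
ΔM = M₂ − M₁ = 1205.8515 − 1152.8073 = 53.0442 billion.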